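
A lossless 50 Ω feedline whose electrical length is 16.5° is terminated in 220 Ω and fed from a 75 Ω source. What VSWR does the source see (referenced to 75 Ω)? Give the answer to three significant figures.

VSWR ≈ 3.25

tan(βl) = 0.296
Z_in = Z_0·(Z_L + jZ_0·tanβl)/(Z_0 + jZ_L·tanβl) = 88.7 − j101 Ω
Γ_s = (Z_in − Z_s)/(Z_in + Z_s) = (13.7 − j101)/(164 − j101), |Γ_s| = 0.529
VSWR = (1 + |Γ_s|)/(1 − |Γ_s|)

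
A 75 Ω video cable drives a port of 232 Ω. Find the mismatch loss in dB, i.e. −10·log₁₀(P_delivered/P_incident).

mismatch loss ≈ 1.32 dB

Γ = (232 − 75)/(232 + 75) = 0.511
|Γ|² = 0.262, so P_del/P_inc = 1 − |Γ|² = 0.738
ML = −10·log₁₀(1 − |Γ|²)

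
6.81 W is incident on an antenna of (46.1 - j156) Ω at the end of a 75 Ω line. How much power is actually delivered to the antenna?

P_delivered ≈ 2.41 W

|Γ| = |(-28.9 − j156)/(121.1 − j156)| = 0.803
|Γ|² = 0.645
P_refl = |Γ|²·P_inc = 4.4 W, P_del = (1 − |Γ|²)·P_inc = 2.41 W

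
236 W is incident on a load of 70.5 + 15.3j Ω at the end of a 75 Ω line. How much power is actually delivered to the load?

|Γ| = |(-4.5 + j15.3)/(145.5 + j15.3)| = 0.109
|Γ|² = 0.0119
P_refl = |Γ|²·P_inc = 2.8 W, P_del = (1 − |Γ|²)·P_inc = 233 W

P_delivered ≈ 233 W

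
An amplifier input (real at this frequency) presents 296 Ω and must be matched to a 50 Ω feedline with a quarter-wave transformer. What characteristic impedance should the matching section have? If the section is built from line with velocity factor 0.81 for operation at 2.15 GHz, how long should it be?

Z_qwt = √(Z_0·R_L) = √(50 × 296) = √14800
λ = 0.81·c/f = 0.113 m, so l = λ/4 = 0.0283 m

Z_qwt ≈ 122 Ω; length ≈ 2.83 cm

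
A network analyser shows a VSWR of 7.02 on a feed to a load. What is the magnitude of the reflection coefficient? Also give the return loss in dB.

|Γ| ≈ 0.751; return loss ≈ 2.49 dB

|Γ| = (S − 1)/(S + 1) = (7.02 − 1)/(7.02 + 1) = 6.02/8.02
RL = −20·log₁₀|Γ| = −20·log₁₀(0.751)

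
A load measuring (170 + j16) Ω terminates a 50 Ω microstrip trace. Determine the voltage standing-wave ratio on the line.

Γ = (Z_L − Z_0)/(Z_L + Z_0) = (120 + j16)/(220 + j16)
|Γ| = 121/221 = 0.549
VSWR = (1 + |Γ|)/(1 − |Γ|) = 1.55/0.451

VSWR ≈ 3.43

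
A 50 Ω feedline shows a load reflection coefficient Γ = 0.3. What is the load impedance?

Z_L = Z_0·(1 + Γ)/(1 − Γ) = 50·(1.3)/(0.7)

Z_L ≈ 92.9 Ω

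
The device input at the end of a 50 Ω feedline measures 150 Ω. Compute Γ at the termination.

Γ = 0.5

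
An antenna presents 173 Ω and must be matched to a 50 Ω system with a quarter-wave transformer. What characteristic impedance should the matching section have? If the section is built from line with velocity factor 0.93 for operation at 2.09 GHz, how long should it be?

Z_qwt ≈ 93 Ω; length ≈ 3.34 cm

Z_qwt = √(Z_0·R_L) = √(50 × 173) = √8650
λ = 0.93·c/f = 0.133 m, so l = λ/4 = 0.0334 m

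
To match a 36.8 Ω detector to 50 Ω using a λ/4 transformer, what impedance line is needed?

Z_qwt = √(Z_0·R_L) = √(50 × 36.8) = √1840

Z_qwt ≈ 42.9 Ω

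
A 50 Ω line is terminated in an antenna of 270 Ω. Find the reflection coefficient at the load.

Γ = 0.688

Γ = (Z_L − Z_0)/(Z_L + Z_0) = (270 − 50)/(270 + 50) = 220/320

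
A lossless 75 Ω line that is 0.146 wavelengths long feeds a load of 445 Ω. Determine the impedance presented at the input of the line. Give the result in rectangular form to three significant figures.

Z_in ≈ 19.7 − j54.9 Ω

βl = 2π × 0.146 = 52.6°
tan(βl) = tan(52.6°) = 1.31
Z_in = Z_0·(Z_L + jZ_0·tanβl)/(Z_0 + jZ_L·tanβl)
     = 75·(445 + j98)/(75 + j581)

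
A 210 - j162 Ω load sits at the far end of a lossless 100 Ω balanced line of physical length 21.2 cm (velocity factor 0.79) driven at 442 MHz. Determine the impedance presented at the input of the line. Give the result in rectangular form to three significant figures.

Z_in ≈ 125 + j149 Ω

λ = v/f = 0.79·c / 442 MHz = 0.536 m
βl = 2π·l/λ = 2π × 0.395 = 142°
tan(βl) = tan(142°) = -0.772
Z_in = Z_0·(Z_L + jZ_0·tanβl)/(Z_0 + jZ_L·tanβl)
     = 100·(210 − j239)/(-25 − j162)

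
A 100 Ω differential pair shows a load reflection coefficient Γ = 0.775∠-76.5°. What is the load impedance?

Z_L ≈ 32.2 − j122 Ω

Z_L = Z_0·(1 + Γ)/(1 − Γ) = 100·(1.18 − j0.754)/(0.819 + j0.754)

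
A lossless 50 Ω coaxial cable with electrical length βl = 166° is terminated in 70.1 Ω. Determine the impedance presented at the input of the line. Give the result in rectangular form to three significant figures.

tan(βl) = tan(166°) = -0.249
Z_in = Z_0·(Z_L + jZ_0·tanβl)/(Z_0 + jZ_L·tanβl)
     = 50·(70.1 − j12.5)/(50 − j17.5)

Z_in ≈ 66.4 + j10.7 Ω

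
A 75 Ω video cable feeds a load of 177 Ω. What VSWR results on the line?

VSWR ≈ 2.36

For a purely resistive load, VSWR = R_L/Z_0 or Z_0/R_L (whichever > 1) = 177/75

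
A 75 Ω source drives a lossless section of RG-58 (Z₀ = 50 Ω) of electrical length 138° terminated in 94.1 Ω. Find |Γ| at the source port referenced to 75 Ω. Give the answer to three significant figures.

|Γ| ≈ 0.349

tan(βl) = -0.9
Z_in = Z_0·(Z_L + jZ_0·tanβl)/(Z_0 + jZ_L·tanβl) = 44 + j29.6 Ω
Γ_s = (Z_in − Z_s)/(Z_in + Z_s) = (-31 + j29.6)/(119 + j29.6), |Γ_s| = 0.349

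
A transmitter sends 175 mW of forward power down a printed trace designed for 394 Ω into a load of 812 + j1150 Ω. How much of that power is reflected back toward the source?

P_reflected ≈ 94.4 mW

|Γ| = |(418 + j1150)/(1206 + j1150)| = 0.734
|Γ|² = 0.539
P_refl = |Γ|²·P_inc = 94.4 mW, P_del = (1 − |Γ|²)·P_inc = 80.6 mW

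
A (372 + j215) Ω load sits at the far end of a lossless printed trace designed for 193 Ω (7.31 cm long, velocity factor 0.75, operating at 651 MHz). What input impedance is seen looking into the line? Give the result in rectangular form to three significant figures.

Z_in ≈ 88.3 − j87.4 Ω

λ = v/f = 0.75·c / 651 MHz = 0.346 m
βl = 2π·l/λ = 2π × 0.212 = 76.1°
tan(βl) = tan(76.1°) = 4.05
Z_in = Z_0·(Z_L + jZ_0·tanβl)/(Z_0 + jZ_L·tanβl)
     = 193·(372 + j997)/(-678 + j1510)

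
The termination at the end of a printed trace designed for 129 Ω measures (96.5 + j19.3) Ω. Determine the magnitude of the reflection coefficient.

|Γ| ≈ 0.167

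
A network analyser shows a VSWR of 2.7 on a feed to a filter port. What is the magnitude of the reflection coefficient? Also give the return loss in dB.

|Γ| ≈ 0.459; return loss ≈ 6.76 dB

|Γ| = (S − 1)/(S + 1) = (2.7 − 1)/(2.7 + 1) = 1.7/3.7
RL = −20·log₁₀|Γ| = −20·log₁₀(0.459)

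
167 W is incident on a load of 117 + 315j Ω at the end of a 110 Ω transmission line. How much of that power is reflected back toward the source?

P_reflected ≈ 110 W

|Γ| = |(7 + j315)/(227 + j315)| = 0.811
|Γ|² = 0.659
P_refl = |Γ|²·P_inc = 110 W, P_del = (1 − |Γ|²)·P_inc = 57 W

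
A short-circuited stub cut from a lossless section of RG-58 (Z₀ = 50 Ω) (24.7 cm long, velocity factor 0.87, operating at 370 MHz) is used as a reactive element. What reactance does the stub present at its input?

X_in ≈ -68.7 Ω (capacitive)

λ = v/f = 0.87·c / 370 MHz = 0.705 m
βl = 2π·l/λ = 2π × 0.35 = 126°
tan(βl) = -1.37
For a short-circuited stub, Z_in = jZ_0·tan(βl)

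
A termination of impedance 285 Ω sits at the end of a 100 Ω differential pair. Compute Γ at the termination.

Γ = (Z_L − Z_0)/(Z_L + Z_0) = (285 − 100)/(285 + 100) = 185/385

Γ = 0.481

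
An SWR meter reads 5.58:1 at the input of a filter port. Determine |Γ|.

|Γ| ≈ 0.696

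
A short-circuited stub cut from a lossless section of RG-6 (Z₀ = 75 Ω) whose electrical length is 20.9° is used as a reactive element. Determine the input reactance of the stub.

X_in ≈ 28.6 Ω (inductive)

tan(βl) = 0.382
For a short-circuited stub, Z_in = jZ_0·tan(βl)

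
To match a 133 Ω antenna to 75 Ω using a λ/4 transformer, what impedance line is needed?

Z_qwt = √(Z_0·R_L) = √(75 × 133) = √9975

Z_qwt ≈ 99.9 Ω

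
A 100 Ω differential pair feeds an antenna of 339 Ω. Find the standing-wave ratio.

Γ = (339 − 100)/(339 + 100) = 0.544
VSWR = (1 + 0.544)/(1 − 0.544)

VSWR ≈ 3.39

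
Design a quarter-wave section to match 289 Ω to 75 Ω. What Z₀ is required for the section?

Z_qwt ≈ 147 Ω

Z_qwt = √(Z_0·R_L) = √(75 × 289) = √21680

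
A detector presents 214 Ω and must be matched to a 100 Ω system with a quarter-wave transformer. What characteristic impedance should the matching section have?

Z_qwt ≈ 146 Ω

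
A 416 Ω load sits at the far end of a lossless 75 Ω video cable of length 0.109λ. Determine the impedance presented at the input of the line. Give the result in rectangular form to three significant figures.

Z_in ≈ 32.2 − j84.7 Ω

βl = 2π × 0.109 = 39.2°
tan(βl) = tan(39.2°) = 0.817
Z_in = Z_0·(Z_L + jZ_0·tanβl)/(Z_0 + jZ_L·tanβl)
     = 75·(416 + j61.3)/(75 + j340)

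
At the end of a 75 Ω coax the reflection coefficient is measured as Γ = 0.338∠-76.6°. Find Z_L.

Z_L = Z_0·(1 + Γ)/(1 − Γ) = 75·(1.08 − j0.329)/(0.922 + j0.329)

Z_L ≈ 69.4 − j51.5 Ω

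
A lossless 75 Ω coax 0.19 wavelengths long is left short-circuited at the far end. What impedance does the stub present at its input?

Z_in ≈ +j189 Ω

βl = 2π × 0.19 = 68.4°
tan(βl) = 2.53
For a short-circuited stub, Z_in = jZ_0·tan(βl)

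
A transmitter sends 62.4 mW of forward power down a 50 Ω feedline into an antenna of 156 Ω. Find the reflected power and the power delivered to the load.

P_reflected ≈ 16.5 mW; P_delivered ≈ 45.9 mW

Γ = (156 − 50)/(156 + 50) = 0.515
|Γ|² = 0.265
P_refl = |Γ|²·P_inc = 16.5 mW, P_del = (1 − |Γ|²)·P_inc = 45.9 mW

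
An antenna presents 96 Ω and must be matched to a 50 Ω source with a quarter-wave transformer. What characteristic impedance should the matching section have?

Z_qwt = √(Z_0·R_L) = √(50 × 96) = √4800

Z_qwt ≈ 69.3 Ω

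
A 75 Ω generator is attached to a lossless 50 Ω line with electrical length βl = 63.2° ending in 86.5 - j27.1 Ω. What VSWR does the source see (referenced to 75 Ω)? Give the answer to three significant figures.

tan(βl) = 1.98
Z_in = Z_0·(Z_L + jZ_0·tanβl)/(Z_0 + jZ_L·tanβl) = 26.5 − j9.19 Ω
Γ_s = (Z_in − Z_s)/(Z_in + Z_s) = (-48.5 − j9.19)/(102 − j9.19), |Γ_s| = 0.484
VSWR = (1 + |Γ_s|)/(1 − |Γ_s|)

VSWR ≈ 2.87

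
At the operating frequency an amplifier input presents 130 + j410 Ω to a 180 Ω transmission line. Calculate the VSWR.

VSWR ≈ 9.18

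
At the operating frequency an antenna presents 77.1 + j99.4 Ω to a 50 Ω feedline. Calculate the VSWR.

VSWR ≈ 4.53

Γ = (Z_L − Z_0)/(Z_L + Z_0) = (27.1 + j99.4)/(127.1 + j99.4)
|Γ| = 103/161 = 0.639
VSWR = (1 + |Γ|)/(1 − |Γ|) = 1.64/0.361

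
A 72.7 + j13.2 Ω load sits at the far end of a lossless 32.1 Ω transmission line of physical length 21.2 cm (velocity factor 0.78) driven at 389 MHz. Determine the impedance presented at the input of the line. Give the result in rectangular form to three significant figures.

Z_in ≈ 17.5 + j15.1 Ω

λ = v/f = 0.78·c / 389 MHz = 0.602 m
βl = 2π·l/λ = 2π × 0.352 = 127°
tan(βl) = tan(127°) = -1.33
Z_in = Z_0·(Z_L + jZ_0·tanβl)/(Z_0 + jZ_L·tanβl)
     = 32.1·(72.7 − j29.6)/(49.7 − j96.9)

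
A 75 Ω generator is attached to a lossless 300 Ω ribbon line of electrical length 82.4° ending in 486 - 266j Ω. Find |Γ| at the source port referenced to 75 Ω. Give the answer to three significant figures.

tan(βl) = 7.49
Z_in = Z_0·(Z_L + jZ_0·tanβl)/(Z_0 + jZ_L·tanβl) = 135 + j45 Ω
Γ_s = (Z_in − Z_s)/(Z_in + Z_s) = (60 + j45)/(210 + j45), |Γ_s| = 0.349

|Γ| ≈ 0.349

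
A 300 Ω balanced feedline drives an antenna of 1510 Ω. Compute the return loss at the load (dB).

Γ = (1510 − 300)/(1510 + 300) = 0.669
RL = −20·log₁₀|Γ| = −20·log₁₀(0.669)

RL ≈ 3.5 dB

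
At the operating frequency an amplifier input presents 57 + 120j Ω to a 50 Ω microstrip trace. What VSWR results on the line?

Γ = (Z_L − Z_0)/(Z_L + Z_0) = (7 + j120)/(107 + j120)
|Γ| = 120/161 = 0.748
VSWR = (1 + |Γ|)/(1 − |Γ|) = 1.75/0.252

VSWR ≈ 6.93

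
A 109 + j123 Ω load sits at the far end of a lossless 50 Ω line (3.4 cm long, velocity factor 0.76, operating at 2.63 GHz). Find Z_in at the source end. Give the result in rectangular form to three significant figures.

Z_in ≈ 15 + j36.6 Ω

λ = v/f = 0.76·c / 2.63 GHz = 0.0867 m
βl = 2π·l/λ = 2π × 0.392 = 141°
tan(βl) = tan(141°) = -0.804
Z_in = Z_0·(Z_L + jZ_0·tanβl)/(Z_0 + jZ_L·tanβl)
     = 50·(109 + j82.8)/(149 − j87.7)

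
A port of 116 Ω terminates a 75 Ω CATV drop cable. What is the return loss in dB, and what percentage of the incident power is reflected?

RL ≈ 13.4 dB; 4.61% of incident power reflected

Γ = (116 − 75)/(116 + 75) = 0.215
RL = −20·log₁₀(0.215) = 13.4 dB
P_refl/P_inc = |Γ|² = 0.0461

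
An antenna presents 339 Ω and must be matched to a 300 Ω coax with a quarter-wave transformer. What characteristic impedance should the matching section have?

Z_qwt ≈ 319 Ω

Z_qwt = √(Z_0·R_L) = √(300 × 339) = √101700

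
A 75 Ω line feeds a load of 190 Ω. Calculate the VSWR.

For a purely resistive load, VSWR = R_L/Z_0 or Z_0/R_L (whichever > 1) = 190/75

VSWR ≈ 2.53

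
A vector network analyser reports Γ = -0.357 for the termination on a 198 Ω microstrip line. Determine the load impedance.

Z_L = Z_0·(1 + Γ)/(1 − Γ) = 198·(0.643)/(1.36)

Z_L ≈ 93.8 Ω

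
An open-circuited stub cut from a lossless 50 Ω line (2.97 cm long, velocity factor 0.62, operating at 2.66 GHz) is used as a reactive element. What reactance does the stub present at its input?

λ = v/f = 0.62·c / 2.66 GHz = 0.0699 m
βl = 2π·l/λ = 2π × 0.425 = 153°
tan(βl) = -0.512
For an open-circuited stub, Z_in = −jZ_0·cot(βl) = −jZ_0/tan(βl)

X_in ≈ 97.7 Ω (inductive)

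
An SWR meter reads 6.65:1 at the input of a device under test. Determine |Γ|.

|Γ| = (S − 1)/(S + 1) = (6.65 − 1)/(6.65 + 1) = 5.65/7.65

|Γ| ≈ 0.739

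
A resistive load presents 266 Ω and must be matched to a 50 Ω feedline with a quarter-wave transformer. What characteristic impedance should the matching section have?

Z_qwt = √(Z_0·R_L) = √(50 × 266) = √13300

Z_qwt ≈ 115 Ω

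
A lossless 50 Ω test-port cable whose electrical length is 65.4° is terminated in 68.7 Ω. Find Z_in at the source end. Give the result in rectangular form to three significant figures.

tan(βl) = tan(65.4°) = 2.18
Z_in = Z_0·(Z_L + jZ_0·tanβl)/(Z_0 + jZ_L·tanβl)
     = 50·(68.7 + j109)/(50 + j150)

Z_in ≈ 39.6 − j9.69 Ω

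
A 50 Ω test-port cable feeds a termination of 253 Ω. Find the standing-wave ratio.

Γ = (253 − 50)/(253 + 50) = 0.67
VSWR = (1 + 0.67)/(1 − 0.67)

VSWR ≈ 5.06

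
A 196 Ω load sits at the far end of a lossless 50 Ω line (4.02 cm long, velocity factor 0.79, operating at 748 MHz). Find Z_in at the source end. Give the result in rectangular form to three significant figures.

Z_in ≈ 23.5 − j43 Ω

λ = v/f = 0.79·c / 748 MHz = 0.317 m
βl = 2π·l/λ = 2π × 0.127 = 45.7°
tan(βl) = tan(45.7°) = 1.02
Z_in = Z_0·(Z_L + jZ_0·tanβl)/(Z_0 + jZ_L·tanβl)
     = 50·(196 + j51.2)/(50 + j201)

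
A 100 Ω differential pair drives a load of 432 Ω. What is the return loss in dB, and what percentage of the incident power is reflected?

Γ = (432 − 100)/(432 + 100) = 0.624
RL = −20·log₁₀(0.624) = 4.1 dB
P_refl/P_inc = |Γ|² = 0.389

RL ≈ 4.1 dB; 38.9% of incident power reflected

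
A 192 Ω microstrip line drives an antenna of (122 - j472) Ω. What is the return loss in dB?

RL ≈ 1.5 dB

Γ = (-70 − j472)/(314 − j472), |Γ| = 0.842
RL = −20·log₁₀|Γ| = −20·log₁₀(0.842)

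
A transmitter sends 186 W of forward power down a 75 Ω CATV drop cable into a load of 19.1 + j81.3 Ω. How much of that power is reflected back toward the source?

|Γ| = |(-55.9 + j81.3)/(94.1 + j81.3)| = 0.793
|Γ|² = 0.629
P_refl = |Γ|²·P_inc = 117 W, P_del = (1 − |Γ|²)·P_inc = 68.9 W

P_reflected ≈ 117 W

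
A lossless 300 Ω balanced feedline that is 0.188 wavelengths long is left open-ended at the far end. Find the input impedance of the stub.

Z_in ≈ −j123 Ω

βl = 2π × 0.188 = 67.7°
tan(βl) = 2.44
For an open-ended stub, Z_in = −jZ_0·cot(βl) = −jZ_0/tan(βl)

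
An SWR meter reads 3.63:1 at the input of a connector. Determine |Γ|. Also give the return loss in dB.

|Γ| ≈ 0.568; return loss ≈ 4.91 dB

|Γ| = (S − 1)/(S + 1) = (3.63 − 1)/(3.63 + 1) = 2.63/4.63
RL = −20·log₁₀|Γ| = −20·log₁₀(0.568)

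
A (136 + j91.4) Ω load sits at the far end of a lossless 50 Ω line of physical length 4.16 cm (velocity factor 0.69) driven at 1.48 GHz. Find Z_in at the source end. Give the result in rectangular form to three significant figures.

Z_in ≈ 12.4 + j5.59 Ω

λ = v/f = 0.69·c / 1.48 GHz = 0.14 m
βl = 2π·l/λ = 2π × 0.297 = 107°
tan(βl) = tan(107°) = -3.26
Z_in = Z_0·(Z_L + jZ_0·tanβl)/(Z_0 + jZ_L·tanβl)
     = 50·(136 − j71.4)/(348 − j443)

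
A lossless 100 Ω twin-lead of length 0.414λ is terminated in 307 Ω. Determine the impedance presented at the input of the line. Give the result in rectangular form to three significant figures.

Z_in ≈ 95.1 + j115 Ω

βl = 2π × 0.414 = 149°
tan(βl) = tan(149°) = -0.6
Z_in = Z_0·(Z_L + jZ_0·tanβl)/(Z_0 + jZ_L·tanβl)
     = 100·(307 − j60)/(100 − j184)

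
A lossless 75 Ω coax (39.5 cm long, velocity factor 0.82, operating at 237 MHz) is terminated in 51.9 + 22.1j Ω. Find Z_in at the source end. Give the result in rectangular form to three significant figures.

λ = v/f = 0.82·c / 237 MHz = 1.04 m
βl = 2π·l/λ = 2π × 0.381 = 137°
tan(βl) = tan(137°) = -0.933
Z_in = Z_0·(Z_L + jZ_0·tanβl)/(Z_0 + jZ_L·tanβl)
     = 75·(51.9 − j47.8)/(95.6 − j48.4)

Z_in ≈ 47.5 − j13.5 Ω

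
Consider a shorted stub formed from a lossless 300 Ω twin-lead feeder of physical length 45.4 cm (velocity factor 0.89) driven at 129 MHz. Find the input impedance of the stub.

λ = v/f = 0.89·c / 129 MHz = 2.07 m
βl = 2π·l/λ = 2π × 0.219 = 79°
tan(βl) = 5.13
For a shorted stub, Z_in = jZ_0·tan(βl)

Z_in ≈ +j1540 Ω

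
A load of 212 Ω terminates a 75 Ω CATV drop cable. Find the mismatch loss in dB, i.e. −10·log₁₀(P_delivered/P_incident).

Γ = (212 − 75)/(212 + 75) = 0.477
|Γ|² = 0.228, so P_del/P_inc = 1 − |Γ|² = 0.772
ML = −10·log₁₀(1 − |Γ|²)

mismatch loss ≈ 1.12 dB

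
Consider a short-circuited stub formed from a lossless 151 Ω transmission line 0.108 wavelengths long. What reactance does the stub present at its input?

X_in ≈ 122 Ω (inductive)

βl = 2π × 0.108 = 38.9°
tan(βl) = 0.806
For a short-circuited stub, Z_in = jZ_0·tan(βl)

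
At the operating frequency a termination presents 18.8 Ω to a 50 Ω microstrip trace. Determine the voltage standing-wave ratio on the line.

VSWR ≈ 2.66

For a purely resistive load, VSWR = R_L/Z_0 or Z_0/R_L (whichever > 1) = 50/18.8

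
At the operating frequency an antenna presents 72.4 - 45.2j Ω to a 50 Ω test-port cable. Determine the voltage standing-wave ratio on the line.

Γ = (Z_L − Z_0)/(Z_L + Z_0) = (22.4 − j45.2)/(122.4 − j45.2)
|Γ| = 50.4/130 = 0.387
VSWR = (1 + |Γ|)/(1 − |Γ|) = 1.39/0.613

VSWR ≈ 2.26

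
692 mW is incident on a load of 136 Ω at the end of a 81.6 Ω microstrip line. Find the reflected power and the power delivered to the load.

Γ = (136 − 81.6)/(136 + 81.6) = 0.25
|Γ|² = 0.0625
P_refl = |Γ|²·P_inc = 43.3 mW, P_del = (1 − |Γ|²)·P_inc = 649 mW

P_reflected ≈ 43.3 mW; P_delivered ≈ 649 mW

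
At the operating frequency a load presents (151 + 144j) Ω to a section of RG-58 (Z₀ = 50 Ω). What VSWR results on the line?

Γ = (Z_L − Z_0)/(Z_L + Z_0) = (101 + j144)/(201 + j144)
|Γ| = 176/247 = 0.711
VSWR = (1 + |Γ|)/(1 − |Γ|) = 1.71/0.289

VSWR ≈ 5.93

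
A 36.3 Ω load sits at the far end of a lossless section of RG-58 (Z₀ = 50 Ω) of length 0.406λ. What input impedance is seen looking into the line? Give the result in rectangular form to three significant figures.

Z_in ≈ 42.5 − j12.8 Ω

βl = 2π × 0.406 = 146°
tan(βl) = tan(146°) = -0.67
Z_in = Z_0·(Z_L + jZ_0·tanβl)/(Z_0 + jZ_L·tanβl)
     = 50·(36.3 − j33.5)/(50 − j24.3)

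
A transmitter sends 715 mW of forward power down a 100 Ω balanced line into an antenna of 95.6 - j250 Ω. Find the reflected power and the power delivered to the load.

P_reflected ≈ 444 mW; P_delivered ≈ 271 mW

|Γ| = |(-4.4 − j250)/(195.6 − j250)| = 0.788
|Γ|² = 0.62
P_refl = |Γ|²·P_inc = 444 mW, P_del = (1 − |Γ|²)·P_inc = 271 mW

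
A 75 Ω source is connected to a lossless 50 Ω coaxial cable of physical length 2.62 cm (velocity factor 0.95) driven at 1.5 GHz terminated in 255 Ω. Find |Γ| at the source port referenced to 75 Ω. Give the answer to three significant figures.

λ = v/f = 0.95·c / 1.5 GHz = 0.19 m
βl = 2π·l/λ = 2π × 0.138 = 49.6°
tan(βl) = 1.18
Z_in = Z_0·(Z_L + jZ_0·tanβl)/(Z_0 + jZ_L·tanβl) = 16.4 − j39.8 Ω
Γ_s = (Z_in − Z_s)/(Z_in + Z_s) = (-58.6 − j39.8)/(91.4 − j39.8), |Γ_s| = 0.71

|Γ| ≈ 0.71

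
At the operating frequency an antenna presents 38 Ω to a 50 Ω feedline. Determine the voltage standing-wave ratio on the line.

VSWR ≈ 1.32

Γ = (38 − 50)/(38 + 50) = -0.136
VSWR = (1 + 0.136)/(1 − 0.136)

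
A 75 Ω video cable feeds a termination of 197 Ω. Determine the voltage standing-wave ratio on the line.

Γ = (197 − 75)/(197 + 75) = 0.449
VSWR = (1 + 0.449)/(1 − 0.449)

VSWR ≈ 2.63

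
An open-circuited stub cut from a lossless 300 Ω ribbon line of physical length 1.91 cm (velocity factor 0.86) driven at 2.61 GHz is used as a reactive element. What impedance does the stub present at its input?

λ = v/f = 0.86·c / 2.61 GHz = 0.0989 m
βl = 2π·l/λ = 2π × 0.193 = 69.6°
tan(βl) = 2.68
For an open-circuited stub, Z_in = −jZ_0·cot(βl) = −jZ_0/tan(βl)

Z_in ≈ −j112 Ω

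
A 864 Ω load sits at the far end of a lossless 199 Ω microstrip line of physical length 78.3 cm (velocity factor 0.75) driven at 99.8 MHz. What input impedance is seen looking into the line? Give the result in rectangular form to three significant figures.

Z_in ≈ 66.6 + j129 Ω

λ = v/f = 0.75·c / 99.8 MHz = 2.25 m
βl = 2π·l/λ = 2π × 0.347 = 125°
tan(βl) = tan(125°) = -1.43
Z_in = Z_0·(Z_L + jZ_0·tanβl)/(Z_0 + jZ_L·tanβl)
     = 199·(864 − j284)/(199 − j1230)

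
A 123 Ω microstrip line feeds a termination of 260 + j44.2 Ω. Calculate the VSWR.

Γ = (Z_L − Z_0)/(Z_L + Z_0) = (137 + j44.2)/(383 + j44.2)
|Γ| = 144/386 = 0.373
VSWR = (1 + |Γ|)/(1 − |Γ|) = 1.37/0.627

VSWR ≈ 2.19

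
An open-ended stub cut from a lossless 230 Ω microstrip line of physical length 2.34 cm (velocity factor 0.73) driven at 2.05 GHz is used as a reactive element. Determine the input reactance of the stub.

λ = v/f = 0.73·c / 2.05 GHz = 0.107 m
βl = 2π·l/λ = 2π × 0.219 = 78.9°
tan(βl) = 5.08
For an open-ended stub, Z_in = −jZ_0·cot(βl) = −jZ_0/tan(βl)

X_in ≈ -45.3 Ω (capacitive)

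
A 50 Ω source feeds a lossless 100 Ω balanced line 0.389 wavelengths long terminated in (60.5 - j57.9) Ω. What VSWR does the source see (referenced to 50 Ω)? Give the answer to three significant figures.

VSWR ≈ 4.65

βl = 2π × 0.389 = 140°
tan(βl) = -0.838
Z_in = Z_0·(Z_L + jZ_0·tanβl)/(Z_0 + jZ_L·tanβl) = 197 − j81 Ω
Γ_s = (Z_in − Z_s)/(Z_in + Z_s) = (147 − j81)/(247 − j81), |Γ_s| = 0.646
VSWR = (1 + |Γ_s|)/(1 − |Γ_s|)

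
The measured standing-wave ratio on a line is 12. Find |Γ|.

|Γ| = (S − 1)/(S + 1) = (12 − 1)/(12 + 1) = 11/13

|Γ| ≈ 0.846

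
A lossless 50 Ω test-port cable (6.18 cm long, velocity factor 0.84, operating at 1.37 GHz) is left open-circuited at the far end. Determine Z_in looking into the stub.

Z_in ≈ +j30 Ω

λ = v/f = 0.84·c / 1.37 GHz = 0.184 m
βl = 2π·l/λ = 2π × 0.336 = 121°
tan(βl) = -1.67
For an open-circuited stub, Z_in = −jZ_0·cot(βl) = −jZ_0/tan(βl)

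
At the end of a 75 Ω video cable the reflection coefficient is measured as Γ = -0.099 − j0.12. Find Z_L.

Z_L = Z_0·(1 + Γ)/(1 − Γ) = 75·(0.901 − j0.12)/(1.1 + j0.12)

Z_L ≈ 59.9 − j14.7 Ω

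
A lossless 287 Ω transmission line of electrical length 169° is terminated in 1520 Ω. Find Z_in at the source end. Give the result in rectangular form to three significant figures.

Z_in ≈ 766 + j733 Ω

tan(βl) = tan(169°) = -0.194
Z_in = Z_0·(Z_L + jZ_0·tanβl)/(Z_0 + jZ_L·tanβl)
     = 287·(1520 − j55.8)/(287 − j295)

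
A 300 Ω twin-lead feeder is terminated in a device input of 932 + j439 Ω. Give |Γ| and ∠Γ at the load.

Γ = (Z_L − Z_0)/(Z_L + Z_0) = (632 + j439)/(1232 + j439)
|Γ| = 770/1310 = 0.588

Γ ≈ 0.588 ∠ 15.2°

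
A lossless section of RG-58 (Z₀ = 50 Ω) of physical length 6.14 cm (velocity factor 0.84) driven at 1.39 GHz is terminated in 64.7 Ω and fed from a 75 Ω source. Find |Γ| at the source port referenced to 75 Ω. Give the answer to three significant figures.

λ = v/f = 0.84·c / 1.39 GHz = 0.181 m
βl = 2π·l/λ = 2π × 0.339 = 122°
tan(βl) = -1.61
Z_in = Z_0·(Z_L + jZ_0·tanβl)/(Z_0 + jZ_L·tanβl) = 43.5 + j10.2 Ω
Γ_s = (Z_in − Z_s)/(Z_in + Z_s) = (-31.5 + j10.2)/(119 + j10.2), |Γ_s| = 0.278

|Γ| ≈ 0.278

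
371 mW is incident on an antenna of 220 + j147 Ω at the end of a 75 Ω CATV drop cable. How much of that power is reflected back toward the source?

|Γ| = |(145 + j147)/(295 + j147)| = 0.626
|Γ|² = 0.392
P_refl = |Γ|²·P_inc = 146 mW, P_del = (1 − |Γ|²)·P_inc = 225 mW

P_reflected ≈ 146 mW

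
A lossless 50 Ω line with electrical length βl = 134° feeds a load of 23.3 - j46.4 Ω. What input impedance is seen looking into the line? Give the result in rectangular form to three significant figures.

tan(βl) = tan(134°) = -1.04
Z_in = Z_0·(Z_L + jZ_0·tanβl)/(Z_0 + jZ_L·tanβl)
     = 50·(23.3 − j98.2)/(1.95 − j24.1)

Z_in ≈ 206 + j31.6 Ω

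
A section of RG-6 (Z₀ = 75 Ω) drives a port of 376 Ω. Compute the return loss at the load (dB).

Γ = (376 − 75)/(376 + 75) = 0.667
RL = −20·log₁₀|Γ| = −20·log₁₀(0.667)

RL ≈ 3.51 dB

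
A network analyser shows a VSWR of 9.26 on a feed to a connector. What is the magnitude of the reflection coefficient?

|Γ| = (S − 1)/(S + 1) = (9.26 − 1)/(9.26 + 1) = 8.26/10.3

|Γ| ≈ 0.805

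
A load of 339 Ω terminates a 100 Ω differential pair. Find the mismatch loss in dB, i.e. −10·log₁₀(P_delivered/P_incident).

mismatch loss ≈ 1.53 dB

Γ = (339 − 100)/(339 + 100) = 0.544
|Γ|² = 0.296, so P_del/P_inc = 1 − |Γ|² = 0.704
ML = −10·log₁₀(1 − |Γ|²)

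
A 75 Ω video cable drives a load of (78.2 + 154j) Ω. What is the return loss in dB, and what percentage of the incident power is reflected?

RL ≈ 2.99 dB; 50.3% of incident power reflected

Γ = (3.2 + j154)/(153.2 + j154), |Γ| = 0.709
RL = −20·log₁₀(0.709) = 2.99 dB
P_refl/P_inc = |Γ|² = 0.503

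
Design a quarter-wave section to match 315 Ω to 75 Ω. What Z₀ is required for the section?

Z_qwt = √(Z_0·R_L) = √(75 × 315) = √23620

Z_qwt ≈ 154 Ω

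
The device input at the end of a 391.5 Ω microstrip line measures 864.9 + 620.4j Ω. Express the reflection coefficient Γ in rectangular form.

Γ ≈ 0.499 + j0.247

Γ = (Z_L − Z_0)/(Z_L + Z_0) = (473.4 + j620.4)/(1256 + j620.4)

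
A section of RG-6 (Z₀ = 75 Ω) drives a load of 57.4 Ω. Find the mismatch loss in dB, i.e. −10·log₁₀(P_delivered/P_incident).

mismatch loss ≈ 0.0774 dB

Γ = (57.4 − 75)/(57.4 + 75) = -0.133
|Γ|² = 0.0177, so P_del/P_inc = 1 − |Γ|² = 0.982
ML = −10·log₁₀(1 − |Γ|²)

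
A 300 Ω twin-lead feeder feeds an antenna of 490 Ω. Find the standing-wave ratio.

VSWR ≈ 1.63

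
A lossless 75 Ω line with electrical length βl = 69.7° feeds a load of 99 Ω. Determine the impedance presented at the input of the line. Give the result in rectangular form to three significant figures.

Z_in ≈ 59.9 − j11 Ω

tan(βl) = tan(69.7°) = 2.7
Z_in = Z_0·(Z_L + jZ_0·tanβl)/(Z_0 + jZ_L·tanβl)
     = 75·(99 + j203)/(75 + j268)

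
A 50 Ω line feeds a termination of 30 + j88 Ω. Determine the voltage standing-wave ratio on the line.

VSWR ≈ 7.29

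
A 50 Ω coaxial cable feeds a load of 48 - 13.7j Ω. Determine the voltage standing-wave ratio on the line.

VSWR ≈ 1.33

Γ = (Z_L − Z_0)/(Z_L + Z_0) = (-2 − j13.7)/(98 − j13.7)
|Γ| = 13.8/99 = 0.14
VSWR = (1 + |Γ|)/(1 − |Γ|) = 1.14/0.86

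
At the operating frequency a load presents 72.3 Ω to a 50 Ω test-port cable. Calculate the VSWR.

VSWR ≈ 1.45

Γ = (72.3 − 50)/(72.3 + 50) = 0.182
VSWR = (1 + 0.182)/(1 − 0.182)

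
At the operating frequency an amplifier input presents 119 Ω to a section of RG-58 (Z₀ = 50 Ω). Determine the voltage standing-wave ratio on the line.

VSWR ≈ 2.38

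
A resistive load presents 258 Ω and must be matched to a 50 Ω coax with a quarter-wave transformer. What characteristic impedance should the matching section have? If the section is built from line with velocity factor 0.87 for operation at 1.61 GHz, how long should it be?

Z_qwt = √(Z_0·R_L) = √(50 × 258) = √12900
λ = 0.87·c/f = 0.162 m, so l = λ/4 = 0.0405 m

Z_qwt ≈ 114 Ω; length ≈ 4.05 cm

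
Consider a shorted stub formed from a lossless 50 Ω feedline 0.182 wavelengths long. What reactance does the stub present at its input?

X_in ≈ 110 Ω (inductive)

βl = 2π × 0.182 = 65.5°
tan(βl) = 2.2
For a shorted stub, Z_in = jZ_0·tan(βl)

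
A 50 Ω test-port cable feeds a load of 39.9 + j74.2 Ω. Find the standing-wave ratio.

Γ = (Z_L − Z_0)/(Z_L + Z_0) = (-10.1 + j74.2)/(89.9 + j74.2)
|Γ| = 74.9/117 = 0.642
VSWR = (1 + |Γ|)/(1 − |Γ|) = 1.64/0.358

VSWR ≈ 4.59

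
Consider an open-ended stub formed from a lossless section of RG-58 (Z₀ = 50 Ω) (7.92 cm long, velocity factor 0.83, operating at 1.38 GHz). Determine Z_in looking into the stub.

Z_in ≈ +j124 Ω

λ = v/f = 0.83·c / 1.38 GHz = 0.18 m
βl = 2π·l/λ = 2π × 0.439 = 158°
tan(βl) = -0.404
For an open-ended stub, Z_in = −jZ_0·cot(βl) = −jZ_0/tan(βl)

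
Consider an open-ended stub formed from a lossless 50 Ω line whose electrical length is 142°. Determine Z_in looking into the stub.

Z_in ≈ +j64 Ω

tan(βl) = -0.781
For an open-ended stub, Z_in = −jZ_0·cot(βl) = −jZ_0/tan(βl)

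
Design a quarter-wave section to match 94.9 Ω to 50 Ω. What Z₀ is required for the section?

Z_qwt ≈ 68.9 Ω

Z_qwt = √(Z_0·R_L) = √(50 × 94.9) = √4745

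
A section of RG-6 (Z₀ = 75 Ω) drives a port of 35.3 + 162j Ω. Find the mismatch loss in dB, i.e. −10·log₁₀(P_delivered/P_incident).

mismatch loss ≈ 5.6 dB

Γ = (-39.7 + j162)/(110.3 + j162), |Γ| = 0.851
|Γ|² = 0.724, so P_del/P_inc = 1 − |Γ|² = 0.276
ML = −10·log₁₀(1 − |Γ|²)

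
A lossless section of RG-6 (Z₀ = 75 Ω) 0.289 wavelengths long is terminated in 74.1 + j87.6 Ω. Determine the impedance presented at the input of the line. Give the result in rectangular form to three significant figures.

Z_in ≈ 26.4 − j19.1 Ω

βl = 2π × 0.289 = 104°
tan(βl) = tan(104°) = -4
Z_in = Z_0·(Z_L + jZ_0·tanβl)/(Z_0 + jZ_L·tanβl)
     = 75·(74.1 − j212)/(425 − j296)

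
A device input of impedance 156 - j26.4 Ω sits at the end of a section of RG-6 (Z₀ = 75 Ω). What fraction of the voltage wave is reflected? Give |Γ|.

Γ = (Z_L − Z_0)/(Z_L + Z_0) = (81 − j26.4)/(231 − j26.4)
|Γ| = 85.2/233

|Γ| ≈ 0.366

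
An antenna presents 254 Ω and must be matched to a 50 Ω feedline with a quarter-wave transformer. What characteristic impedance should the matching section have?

Z_qwt = √(Z_0·R_L) = √(50 × 254) = √12700

Z_qwt ≈ 113 Ω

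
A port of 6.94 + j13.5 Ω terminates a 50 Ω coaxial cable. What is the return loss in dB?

RL ≈ 2.26 dB

Γ = (-43.06 + j13.5)/(56.94 + j13.5), |Γ| = 0.771
RL = −20·log₁₀|Γ| = −20·log₁₀(0.771)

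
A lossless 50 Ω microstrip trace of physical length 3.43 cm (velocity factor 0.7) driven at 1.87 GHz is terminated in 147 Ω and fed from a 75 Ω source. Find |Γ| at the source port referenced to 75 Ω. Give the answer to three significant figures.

|Γ| ≈ 0.611

λ = v/f = 0.7·c / 1.87 GHz = 0.112 m
βl = 2π·l/λ = 2π × 0.305 = 110°
tan(βl) = -2.75
Z_in = Z_0·(Z_L + jZ_0·tanβl)/(Z_0 + jZ_L·tanβl) = 19 + j15.8 Ω
Γ_s = (Z_in − Z_s)/(Z_in + Z_s) = (-56 + j15.8)/(94 + j15.8), |Γ_s| = 0.611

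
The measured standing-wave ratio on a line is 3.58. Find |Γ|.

|Γ| ≈ 0.563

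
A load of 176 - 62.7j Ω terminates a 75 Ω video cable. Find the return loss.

RL ≈ 6.75 dB

Γ = (101 − j62.7)/(251 − j62.7), |Γ| = 0.46
RL = −20·log₁₀|Γ| = −20·log₁₀(0.46)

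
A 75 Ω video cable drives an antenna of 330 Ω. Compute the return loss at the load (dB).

RL ≈ 4.02 dB

Γ = (330 − 75)/(330 + 75) = 0.63
RL = −20·log₁₀|Γ| = −20·log₁₀(0.63)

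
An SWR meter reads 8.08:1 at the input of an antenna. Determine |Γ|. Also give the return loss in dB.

|Γ| ≈ 0.78; return loss ≈ 2.16 dB

|Γ| = (S − 1)/(S + 1) = (8.08 − 1)/(8.08 + 1) = 7.08/9.08
RL = −20·log₁₀|Γ| = −20·log₁₀(0.78)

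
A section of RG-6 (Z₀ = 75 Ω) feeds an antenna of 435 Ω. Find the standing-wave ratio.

VSWR ≈ 5.8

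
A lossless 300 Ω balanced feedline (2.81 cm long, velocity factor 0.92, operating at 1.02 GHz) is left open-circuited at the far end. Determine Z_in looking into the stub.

Z_in ≈ −j393 Ω

λ = v/f = 0.92·c / 1.02 GHz = 0.271 m
βl = 2π·l/λ = 2π × 0.104 = 37.4°
tan(βl) = 0.764
For an open-circuited stub, Z_in = −jZ_0·cot(βl) = −jZ_0/tan(βl)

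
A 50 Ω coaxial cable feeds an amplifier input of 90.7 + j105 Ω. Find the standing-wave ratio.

VSWR ≈ 4.58

Γ = (Z_L − Z_0)/(Z_L + Z_0) = (40.7 + j105)/(140.7 + j105)
|Γ| = 113/176 = 0.641
VSWR = (1 + |Γ|)/(1 − |Γ|) = 1.64/0.359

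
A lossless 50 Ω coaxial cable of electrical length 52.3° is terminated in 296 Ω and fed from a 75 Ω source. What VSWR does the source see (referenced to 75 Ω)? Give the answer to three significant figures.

VSWR ≈ 7.06

tan(βl) = 1.29
Z_in = Z_0·(Z_L + jZ_0·tanβl)/(Z_0 + jZ_L·tanβl) = 13.3 − j36.9 Ω
Γ_s = (Z_in − Z_s)/(Z_in + Z_s) = (-61.7 − j36.9)/(88.3 − j36.9), |Γ_s| = 0.752
VSWR = (1 + |Γ_s|)/(1 − |Γ_s|)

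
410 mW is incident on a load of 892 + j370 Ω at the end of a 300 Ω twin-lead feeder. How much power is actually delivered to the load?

|Γ| = |(592 + j370)/(1192 + j370)| = 0.559
|Γ|² = 0.313
P_refl = |Γ|²·P_inc = 128 mW, P_del = (1 − |Γ|²)·P_inc = 282 mW

P_delivered ≈ 282 mW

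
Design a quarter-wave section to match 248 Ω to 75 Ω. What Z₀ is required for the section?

Z_qwt ≈ 136 Ω

Z_qwt = √(Z_0·R_L) = √(75 × 248) = √18600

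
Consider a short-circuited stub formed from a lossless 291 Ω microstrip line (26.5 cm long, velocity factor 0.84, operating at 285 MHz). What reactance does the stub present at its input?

X_in ≈ -901 Ω (capacitive)

λ = v/f = 0.84·c / 285 MHz = 0.884 m
βl = 2π·l/λ = 2π × 0.3 = 108°
tan(βl) = -3.1
For a short-circuited stub, Z_in = jZ_0·tan(βl)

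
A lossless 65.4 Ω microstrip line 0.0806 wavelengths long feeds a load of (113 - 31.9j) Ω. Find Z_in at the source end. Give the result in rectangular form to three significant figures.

Z_in ≈ 58.3 − j40.6 Ω

βl = 2π × 0.0806 = 29°
tan(βl) = tan(29°) = 0.555
Z_in = Z_0·(Z_L + jZ_0·tanβl)/(Z_0 + jZ_L·tanβl)
     = 65.4·(113 + j4.38)/(83.1 + j62.7)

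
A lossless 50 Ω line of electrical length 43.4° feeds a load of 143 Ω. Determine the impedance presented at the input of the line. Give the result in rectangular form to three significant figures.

Z_in ≈ 32.6 − j40.8 Ω

tan(βl) = tan(43.4°) = 0.946
Z_in = Z_0·(Z_L + jZ_0·tanβl)/(Z_0 + jZ_L·tanβl)
     = 50·(143 + j47.3)/(50 + j135)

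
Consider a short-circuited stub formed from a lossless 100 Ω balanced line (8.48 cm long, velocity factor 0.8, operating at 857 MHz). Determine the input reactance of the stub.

X_in ≈ -290 Ω (capacitive)

λ = v/f = 0.8·c / 857 MHz = 0.28 m
βl = 2π·l/λ = 2π × 0.303 = 109°
tan(βl) = -2.9
For a short-circuited stub, Z_in = jZ_0·tan(βl)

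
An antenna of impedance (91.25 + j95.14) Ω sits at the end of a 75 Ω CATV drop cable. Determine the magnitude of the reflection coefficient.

|Γ| ≈ 0.504

Γ = (Z_L − Z_0)/(Z_L + Z_0) = (16.25 + j95.14)/(166.2 + j95.14)
|Γ| = 96.5/192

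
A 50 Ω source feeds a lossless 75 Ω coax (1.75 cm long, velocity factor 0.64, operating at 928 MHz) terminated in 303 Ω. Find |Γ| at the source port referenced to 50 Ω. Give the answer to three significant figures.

λ = v/f = 0.64·c / 928 MHz = 0.207 m
βl = 2π·l/λ = 2π × 0.0846 = 30.5°
tan(βl) = 0.588
Z_in = Z_0·(Z_L + jZ_0·tanβl)/(Z_0 + jZ_L·tanβl) = 61.4 − j102 Ω
Γ_s = (Z_in − Z_s)/(Z_in + Z_s) = (11.4 − j102)/(111 − j102), |Γ_s| = 0.679

|Γ| ≈ 0.679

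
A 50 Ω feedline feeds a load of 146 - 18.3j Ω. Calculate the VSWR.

VSWR ≈ 2.97

Γ = (Z_L − Z_0)/(Z_L + Z_0) = (96 − j18.3)/(196 − j18.3)
|Γ| = 97.7/197 = 0.496
VSWR = (1 + |Γ|)/(1 − |Γ|) = 1.5/0.504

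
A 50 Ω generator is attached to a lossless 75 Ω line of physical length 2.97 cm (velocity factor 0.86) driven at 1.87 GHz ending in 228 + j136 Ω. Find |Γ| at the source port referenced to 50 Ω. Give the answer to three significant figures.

λ = v/f = 0.86·c / 1.87 GHz = 0.138 m
βl = 2π·l/λ = 2π × 0.215 = 77.5°
tan(βl) = 4.51
Z_in = Z_0·(Z_L + jZ_0·tanβl)/(Z_0 + jZ_L·tanβl) = 20.3 − j27.3 Ω
Γ_s = (Z_in − Z_s)/(Z_in + Z_s) = (-29.7 − j27.3)/(70.3 − j27.3), |Γ_s| = 0.534

|Γ| ≈ 0.534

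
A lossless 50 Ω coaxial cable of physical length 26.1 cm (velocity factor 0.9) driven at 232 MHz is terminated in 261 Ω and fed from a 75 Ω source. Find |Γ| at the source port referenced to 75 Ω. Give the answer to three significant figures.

λ = v/f = 0.9·c / 232 MHz = 1.16 m
βl = 2π·l/λ = 2π × 0.224 = 80.7°
tan(βl) = 6.13
Z_in = Z_0·(Z_L + jZ_0·tanβl)/(Z_0 + jZ_L·tanβl) = 9.82 − j7.85 Ω
Γ_s = (Z_in − Z_s)/(Z_in + Z_s) = (-65.2 − j7.85)/(84.8 − j7.85), |Γ_s| = 0.771

|Γ| ≈ 0.771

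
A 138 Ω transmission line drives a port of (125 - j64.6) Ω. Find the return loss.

Γ = (-13 − j64.6)/(263 − j64.6), |Γ| = 0.243
RL = −20·log₁₀|Γ| = −20·log₁₀(0.243)

RL ≈ 12.3 dB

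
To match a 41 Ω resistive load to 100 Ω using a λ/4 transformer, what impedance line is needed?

Z_qwt ≈ 64 Ω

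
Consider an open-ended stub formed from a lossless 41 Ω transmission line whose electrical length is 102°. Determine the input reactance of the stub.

X_in ≈ 8.71 Ω (inductive)

tan(βl) = -4.7
For an open-ended stub, Z_in = −jZ_0·cot(βl) = −jZ_0/tan(βl)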